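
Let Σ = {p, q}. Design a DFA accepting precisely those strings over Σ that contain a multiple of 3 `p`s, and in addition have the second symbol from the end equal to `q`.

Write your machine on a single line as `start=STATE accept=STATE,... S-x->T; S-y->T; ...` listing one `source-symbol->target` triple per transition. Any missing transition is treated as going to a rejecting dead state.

start=s0; accept=s4,s6; s0-p->s1; s0-q->s2; s1-p->s3; s1-q->s1; s2-p->s1; s2-q->s4; s3-p->s0; s3-q->s5; s4-p->s1; s4-q->s4; s5-p->s6; s5-q->s5; s6-p->s1; s6-q->s2

Run two small machines in parallel and take their product. The first has 3 states tracking the count of `p`s modulo 3; the second has 7 states tracking the last 2 symbols read. A product state is a pair (one from each), accepting exactly when both do. Equivalent product states are then merged.
        p   q  
>  s0   s1  s2 
   s1   s3  s1 
   s2   s1  s4 
   s3   s0  s5 
 * s4   s1  s4 
   s5   s6  s5 
 * s6   s1  s2 
(> = start, * = accepting)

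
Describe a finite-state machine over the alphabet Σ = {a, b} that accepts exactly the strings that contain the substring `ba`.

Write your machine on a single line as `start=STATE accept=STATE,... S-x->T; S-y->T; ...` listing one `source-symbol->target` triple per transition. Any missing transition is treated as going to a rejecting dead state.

start=q0; accept=q2; q0-a->q0; q0-b->q1; q1-a->q2; q1-b->q1; q2-a->q2; q2-b->q2

Track how much of `ba` has been matched so far: state q0 is no progress, q2 is the absorbing accept state reached once `ba` has occurred. Intermediate states record partial matches; on a mismatch, fall back to the longest reusable overlap.
3 states suffice.
        a   b  
>  q0   q0  q1 
   q1   q2  q1 
 * q2   q2  q2 
(> = start, * = accepting)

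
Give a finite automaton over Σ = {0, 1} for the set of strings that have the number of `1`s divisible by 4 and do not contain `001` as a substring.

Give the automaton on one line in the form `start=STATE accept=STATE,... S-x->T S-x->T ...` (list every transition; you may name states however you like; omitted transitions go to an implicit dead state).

Run two small machines in parallel and take their product. One (4 states) tracks the count of `1`s modulo 4; the other (4 states) tracks partial matches of the forbidden pattern `001`. Each combined state is a pair, one component from each; accept when both components accept.
With 16 states:
          0    1  
>* q0     q1   q2 
 * q1     q3   q2 
   q2     q4   q5 
 * q3     q3   q6 
   q4     q7   q5 
   q5     q8   q9 
   q6     q6  q10 
   q7     q7  q10 
   q8    q11   q9 
   q9    q12   q0 
   q10   q10  q13 
   q11   q11  q13 
   q12   q14   q0 
   q13   q13  q15 
   q14   q14  q15 
   q15   q15   q6 
(> = start, * = accepting)

start=q0 accept=q0,q1,q3 q0-0->q1 q0-1->q2 q1-0->q3 q1-1->q2 q2-0->q4 q2-1->q5 q3-0->q3 q3-1->q6 q4-0->q7 q4-1->q5 q5-0->q8 q5-1->q9 q6-0->q6 q6-1->q10 q7-0->q7 q7-1->q10 q8-0->q11 q8-1->q9 q9-0->q12 q9-1->q0 q10-0->q10 q10-1->q13 q11-0->q11 q11-1->q13 q12-0->q14 q12-1->q0 q13-0->q13 q13-1->q15 q14-0->q14 q14-1->q15 q15-0->q15 q15-1->q6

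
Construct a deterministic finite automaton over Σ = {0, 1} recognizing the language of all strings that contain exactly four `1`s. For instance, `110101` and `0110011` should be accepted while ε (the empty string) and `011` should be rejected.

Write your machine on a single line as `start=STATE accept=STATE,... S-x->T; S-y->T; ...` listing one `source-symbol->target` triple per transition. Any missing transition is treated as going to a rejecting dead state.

Only the number of `1`s matters, and only up to 5. Make a chain q0 → q1 → q2 → q3 → q4 → q5 advanced by each `1` (with q5 absorbing); every other symbol self-loops. The accepting set is {q4}.
        0   1  
>  q0   q0  q1 
   q1   q1  q2 
   q2   q2  q3 
   q3   q3  q4 
 * q4   q4  q5 
   q5   q5  q5 
(> = start, * = accepting)

start=q0; accept=q4; q0-0->q0; q0-1->q1; q1-0->q1; q1-1->q2; q2-0->q2; q2-1->q3; q3-0->q3; q3-1->q4; q4-0->q4; q4-1->q5; q5-0->q5; q5-1->q5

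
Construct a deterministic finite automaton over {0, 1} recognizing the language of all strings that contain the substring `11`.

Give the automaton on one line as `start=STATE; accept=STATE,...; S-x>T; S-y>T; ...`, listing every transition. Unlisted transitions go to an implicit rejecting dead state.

start=s0; accept=s2; s0-0>s0; s0-1>s1; s1-0>s0; s1-1>s2; s2-0>s2; s2-1>s2

Track how much of `11` has been matched so far: state s0 is no progress, s2 is the absorbing accept state reached once `11` has occurred. Intermediate states record partial matches; on a mismatch, fall back to the longest reusable overlap.
3 states suffice.
        0   1  
>  s0   s0  s1 
   s1   s0  s2 
 * s2   s2  s2 
(> = start, * = accepting)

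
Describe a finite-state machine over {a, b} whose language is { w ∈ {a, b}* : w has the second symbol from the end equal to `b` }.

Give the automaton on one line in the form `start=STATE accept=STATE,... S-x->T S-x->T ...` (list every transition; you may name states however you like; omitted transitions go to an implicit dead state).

A DFA must remember the last 2 symbols (since which symbol is second-to-last isn't known until the input ends). Use one state per possible window of the last ≤2 symbols; accept from those whose window starts with `b`.
With 7 states:
        a   b  
>  q0   q1  q2 
   q1   q3  q4 
   q2   q5  q6 
   q3   q3  q4 
   q4   q5  q6 
 * q5   q3  q4 
 * q6   q5  q6 
(> = start, * = accepting)

start=q0 accept=q5,q6 q0-a->q1 q0-b->q2 q1-a->q3 q1-b->q4 q2-a->q5 q2-b->q6 q3-a->q3 q3-b->q4 q4-a->q5 q4-b->q6 q5-a->q3 q5-b->q4 q6-a->q5 q6-b->q6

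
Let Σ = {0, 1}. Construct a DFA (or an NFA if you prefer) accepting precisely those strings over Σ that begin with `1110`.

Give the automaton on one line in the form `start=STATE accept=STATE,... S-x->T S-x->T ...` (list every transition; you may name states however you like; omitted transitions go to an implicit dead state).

Check the first 4 symbols one by one: q0 through q3 record how many have matched `1110` so far; any wrong symbol goes to the dead state q5. After all 4 match we enter the accepting sink q4.
A 6-state machine:
        0   1  
>  q0   q5  q1 
   q1   q5  q2 
   q2   q5  q3 
   q3   q4  q5 
 * q4   q4  q4 
   q5   q5  q5 
(> = start, * = accepting)

start=q0 accept=q4 q0-0->q5 q0-1->q1 q1-0->q5 q1-1->q2 q2-0->q5 q2-1->q3 q3-0->q4 q3-1->q5 q4-0->q4 q4-1->q4 q5-0->q5 q5-1->q5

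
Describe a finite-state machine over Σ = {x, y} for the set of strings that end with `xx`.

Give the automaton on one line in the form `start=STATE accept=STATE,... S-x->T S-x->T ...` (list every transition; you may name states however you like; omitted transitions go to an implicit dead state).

Remember how much of `xx` the current input suffix matches. State q0 means no match yet; q1 means the last symbol is `x`; q2 means the last 2 symbols are `xx`. Only q2 accepts. On a mismatch, fall back to the longest proper suffix that is still a prefix of `xx`.
        x   y  
>  q0   q1  q0 
   q1   q2  q0 
 * q2   q2  q0 
(> = start, * = accepting)

start=q0 accept=q2 q0-x->q1 q0-y->q0 q1-x->q2 q1-y->q0 q2-x->q2 q2-y->q0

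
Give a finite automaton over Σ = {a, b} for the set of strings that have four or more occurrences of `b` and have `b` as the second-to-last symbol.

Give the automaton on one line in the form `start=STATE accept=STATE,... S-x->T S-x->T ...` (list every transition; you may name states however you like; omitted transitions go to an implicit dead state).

Run two small machines in parallel and take their product. The first has 6 states tracking the count of `b`s, saturating at 5; the second has 7 states tracking the last 2 symbols read. A product state is a pair (one from each), accepting exactly when both do.
A 23-state machine:
          a    b  
>  q0     q1   q2 
   q1     q3   q4 
   q2     q5   q6 
   q3     q3   q4 
   q4     q5   q6 
   q5     q7   q8 
   q6     q9  q10 
   q7     q7   q8 
   q8     q9  q10 
   q9    q11  q12 
   q10   q13  q14 
   q11   q11  q12 
   q12   q13  q14 
   q13   q15  q16 
 * q14   q17  q18 
   q15   q15  q16 
   q16   q17  q18 
 * q17   q19  q20 
 * q18   q21  q18 
   q19   q19  q20 
   q20   q21  q18 
 * q21   q22  q20 
   q22   q22  q20 
(> = start, * = accepting)

start=q0 accept=q14,q17,q18,q21 q0-a->q1 q0-b->q2 q1-a->q3 q1-b->q4 q2-a->q5 q2-b->q6 q3-a->q3 q3-b->q4 q4-a->q5 q4-b->q6 q5-a->q7 q5-b->q8 q6-a->q9 q6-b->q10 q7-a->q7 q7-b->q8 q8-a->q9 q8-b->q10 q9-a->q11 q9-b->q12 q10-a->q13 q10-b->q14 q11-a->q11 q11-b->q12 q12-a->q13 q12-b->q14 q13-a->q15 q13-b->q16 q14-a->q17 q14-b->q18 q15-a->q15 q15-b->q16 q16-a->q17 q16-b->q18 q17-a->q19 q17-b->q20 q18-a->q21 q18-b->q18 q19-a->q19 q19-b->q20 q20-a->q21 q20-b->q18 q21-a->q22 q21-b->q20 q22-a->q22 q22-b->q20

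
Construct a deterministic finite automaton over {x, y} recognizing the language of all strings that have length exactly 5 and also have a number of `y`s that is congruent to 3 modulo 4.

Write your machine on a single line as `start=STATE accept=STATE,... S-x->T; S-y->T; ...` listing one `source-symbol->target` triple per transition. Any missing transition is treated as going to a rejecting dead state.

start=s0; accept=s17; s0-x->s1; s0-y->s2; s1-x->s3; s1-y->s4; s2-x->s4; s2-y->s5; s3-x->s6; s3-y->s7; s4-x->s7; s4-y->s8; s5-x->s8; s5-y->s9; s6-x->s10; s6-y->s11; s7-x->s11; s7-y->s12; s8-x->s12; s8-y->s13; s9-x->s13; s9-y->s10; s10-x->s14; s10-y->s15; s11-x->s15; s11-y->s16; s12-x->s16; s12-y->s17; s13-x->s17; s13-y->s14; s14-x->s18; s14-y->s19; s15-x->s19; s15-y->s20; s16-x->s20; s16-y->s21; s17-x->s21; s17-y->s18; s18-x->s18; s18-y->s19; s19-x->s19; s19-y->s20; s20-x->s20; s20-y->s21; s21-x->s21; s21-y->s18

Build one automaton per condition and run them in lockstep. The first has 7 states tracking the input length, saturating at 6; the second has 4 states tracking the count of `y`s modulo 4. A product state is a pair (one from each), accepting exactly when both do.
With 22 states:
          x    y  
>  s0     s1   s2 
   s1     s3   s4 
   s2     s4   s5 
   s3     s6   s7 
   s4     s7   s8 
   s5     s8   s9 
   s6    s10  s11 
   s7    s11  s12 
   s8    s12  s13 
   s9    s13  s10 
   s10   s14  s15 
   s11   s15  s16 
   s12   s16  s17 
   s13   s17  s14 
   s14   s18  s19 
   s15   s19  s20 
   s16   s20  s21 
 * s17   s21  s18 
   s18   s18  s19 
   s19   s19  s20 
   s20   s20  s21 
   s21   s21  s18 
(> = start, * = accepting)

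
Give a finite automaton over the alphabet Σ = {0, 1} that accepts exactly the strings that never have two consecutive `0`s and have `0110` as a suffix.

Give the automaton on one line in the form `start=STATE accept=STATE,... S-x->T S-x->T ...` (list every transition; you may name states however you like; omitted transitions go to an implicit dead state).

Run two small machines in parallel and take their product. One (3 states) tracks partial matches of the forbidden pattern `00`; the other (5 states) tracks how much of the suffix `0110` has currently been matched. Each combined state is a pair, one component from each; accept when both components accept.
10 states suffice.
        0   1  
>  s0   s1  s0 
   s1   s2  s3 
   s2   s2  s4 
   s3   s1  s5 
   s4   s2  s6 
   s5   s7  s0 
   s6   s8  s9 
 * s7   s2  s3 
   s8   s2  s4 
   s9   s2  s9 
(> = start, * = accepting)

start=s0 accept=s7 s0-0->s1 s0-1->s0 s1-0->s2 s1-1->s3 s2-0->s2 s2-1->s4 s3-0->s1 s3-1->s5 s4-0->s2 s4-1->s6 s5-0->s7 s5-1->s0 s6-0->s8 s6-1->s9 s7-0->s2 s7-1->s3 s8-0->s2 s8-1->s4 s9-0->s2 s9-1->s9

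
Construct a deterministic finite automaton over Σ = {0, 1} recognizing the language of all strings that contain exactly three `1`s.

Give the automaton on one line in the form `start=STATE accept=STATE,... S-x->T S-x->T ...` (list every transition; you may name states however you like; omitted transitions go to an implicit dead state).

start=q0 accept=q3 q0-0->q0 q0-1->q1 q1-0->q1 q1-1->q2 q2-0->q2 q2-1->q3 q3-0->q3 q3-1->q4 q4-0->q4 q4-1->q4

Count `1`s, saturating at 4: states q0 through q3 mean 0 through 3 `1`s seen; q4 means more than 3. Each `1` increments (capped at q4); other symbols loop. Accept from {q3}.
With 5 states:
        0   1  
>  q0   q0  q1 
   q1   q1  q2 
   q2   q2  q3 
 * q3   q3  q4 
   q4   q4  q4 
(> = start, * = accepting)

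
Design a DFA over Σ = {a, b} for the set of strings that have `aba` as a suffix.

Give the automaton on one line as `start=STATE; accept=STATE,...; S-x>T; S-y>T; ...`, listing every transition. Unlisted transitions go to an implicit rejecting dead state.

Let each state record the length of the longest suffix of the input read so far that is also a prefix of `aba`. s1 means the last symbol is `a`; s2 means the last 2 symbols are `ab`; s3 means the last 3 symbols are `aba`. Accept only at s3, where the string currently ends in `aba`.
4 states suffice.
        a   b  
>  s0   s1  s0 
   s1   s1  s2 
   s2   s3  s0 
 * s3   s1  s2 
(> = start, * = accepting)

start=s0; accept=s3; s0-a>s1; s0-b>s0; s1-a>s1; s1-b>s2; s2-a>s3; s2-b>s0; s3-a>s1; s3-b>s2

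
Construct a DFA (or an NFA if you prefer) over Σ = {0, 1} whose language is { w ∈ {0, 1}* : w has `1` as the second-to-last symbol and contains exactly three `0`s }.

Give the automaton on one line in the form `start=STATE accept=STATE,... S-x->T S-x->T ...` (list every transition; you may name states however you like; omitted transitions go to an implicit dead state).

Build one automaton per condition and run them in lockstep. One (7 states) tracks the last 2 symbols read; the other (5 states) tracks the count of `0`s, saturating at 4. Each combined state is a pair, one component from each; accept when both components accept. Minimizing collapses redundant product states.
A 9-state machine:
        0   1  
>  q0   q1  q0 
   q1   q2  q1 
   q2   q3  q4 
   q3   q5  q6 
   q4   q7  q4 
   q5   q5  q5 
   q6   q5  q8 
 * q7   q5  q6 
 * q8   q5  q8 
(> = start, * = accepting)

start=q0 accept=q7,q8 q0-0->q1 q0-1->q0 q1-0->q2 q1-1->q1 q2-0->q3 q2-1->q4 q3-0->q5 q3-1->q6 q4-0->q7 q4-1->q4 q5-0->q5 q5-1->q5 q6-0->q5 q6-1->q8 q7-0->q5 q7-1->q6 q8-0->q5 q8-1->q8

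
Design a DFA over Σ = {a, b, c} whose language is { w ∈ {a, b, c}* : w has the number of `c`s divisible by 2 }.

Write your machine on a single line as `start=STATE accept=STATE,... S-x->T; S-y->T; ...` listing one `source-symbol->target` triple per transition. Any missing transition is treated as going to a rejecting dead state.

start=S0; accept=S0; S0-a->S0; S0-b->S0; S0-c->S1; S1-a->S1; S1-b->S1; S1-c->S0

Keep the running count of `c`s modulo 2: each `c` advances along the cycle S0 → S1 → S0 while other symbols loop. Accept at S0.
2 states suffice.
        a   b   c  
>* S0   S0  S0  S1 
   S1   S1  S1  S0 
(> = start, * = accepting)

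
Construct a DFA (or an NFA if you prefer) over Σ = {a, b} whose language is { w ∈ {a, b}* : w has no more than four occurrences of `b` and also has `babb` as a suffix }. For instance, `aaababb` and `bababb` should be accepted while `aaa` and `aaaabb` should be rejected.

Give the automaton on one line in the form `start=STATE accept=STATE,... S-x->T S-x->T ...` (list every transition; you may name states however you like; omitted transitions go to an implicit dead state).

start=q0 accept=q8 q0-a->q0 q0-b->q1 q1-a->q2 q1-b->q3 q2-a->q4 q2-b->q5 q3-a->q6 q3-b->q7 q4-a->q4 q4-b->q3 q5-a->q6 q5-b->q8 q6-a->q7 q6-b->q9 q7-a->q7 q7-b->q7 q8-a->q7 q8-b->q7 q9-a->q7 q9-b->q8

Build one automaton per condition and run them in lockstep. One (6 states) tracks the count of `b`s, saturating at 5; the other (5 states) tracks how much of the suffix `babb` has currently been matched. Each combined state is a pair, one component from each; accept when both components accept. Equivalent product states are then merged.
A 10-state machine:
        a   b  
>  q0   q0  q1 
   q1   q2  q3 
   q2   q4  q5 
   q3   q6  q7 
   q4   q4  q3 
   q5   q6  q8 
   q6   q7  q9 
   q7   q7  q7 
 * q8   q7  q7 
   q9   q7  q8 
(> = start, * = accepting)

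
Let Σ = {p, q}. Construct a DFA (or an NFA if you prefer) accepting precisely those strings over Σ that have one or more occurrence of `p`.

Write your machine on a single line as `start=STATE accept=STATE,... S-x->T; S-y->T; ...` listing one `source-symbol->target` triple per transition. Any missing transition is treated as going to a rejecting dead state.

Count `p`s, saturating at 2: state A means no `p` yet, B means one `p` seen, C means more than one. Each `p` increments (capped at C); other symbols loop. Accept from {B, C}.
3 states suffice.
       p  q 
>  A   B  A 
 * B   C  B 
 * C   C  C 
(> = start, * = accepting)

start=A; accept=B,C; A-p->B; A-q->A; B-p->C; B-q->B; C-p->C; C-q->C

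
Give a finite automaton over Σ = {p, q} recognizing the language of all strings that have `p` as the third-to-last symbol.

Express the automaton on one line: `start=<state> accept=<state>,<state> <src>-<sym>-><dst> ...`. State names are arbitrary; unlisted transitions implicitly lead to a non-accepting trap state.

Because acceptance depends on a position counted from the end, the machine has to buffer the most recent 3 symbols. Make each state the string of the last up-to-3 symbols read; on input `x` shift the window left and append `x`. Accept when the buffered window has length 3 and begins with `p`.
15 states suffice.
          p    q  
>  S0     S1   S2 
   S1     S3   S4 
   S2     S5   S6 
   S3     S7   S8 
   S4     S9  S10 
   S5    S11  S12 
   S6    S13  S14 
 * S7     S7   S8 
 * S8     S9  S10 
 * S9    S11  S12 
 * S10   S13  S14 
   S11    S7   S8 
   S12    S9  S10 
   S13   S11  S12 
   S14   S13  S14 
(> = start, * = accepting)

start=S0 accept=S7,S8,S9,S10 S0-p->S1 S0-q->S2 S1-p->S3 S1-q->S4 S2-p->S5 S2-q->S6 S3-p->S7 S3-q->S8 S4-p->S9 S4-q->S10 S5-p->S11 S5-q->S12 S6-p->S13 S6-q->S14 S7-p->S7 S7-q->S8 S8-p->S9 S8-q->S10 S9-p->S11 S9-q->S12 S10-p->S13 S10-q->S14 S11-p->S7 S11-q->S8 S12-p->S9 S12-q->S10 S13-p->S11 S13-q->S12 S14-p->S13 S14-q->S14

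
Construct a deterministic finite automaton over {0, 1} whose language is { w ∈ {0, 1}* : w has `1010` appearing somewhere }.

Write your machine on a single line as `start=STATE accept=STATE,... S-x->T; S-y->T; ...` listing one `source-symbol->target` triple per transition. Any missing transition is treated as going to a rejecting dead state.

start=A; accept=E; A-0->A; A-1->B; B-0->C; B-1->B; C-0->A; C-1->D; D-0->E; D-1->B; E-0->E; E-1->E

Track how much of `1010` has been matched so far: state A is no progress, E is the absorbing accept state reached once `1010` has occurred. Intermediate states record partial matches; on a mismatch, fall back to the longest reusable overlap.
With 5 states:
       0  1 
>  A   A  B 
   B   C  B 
   C   A  D 
   D   E  B 
 * E   E  E 
(> = start, * = accepting)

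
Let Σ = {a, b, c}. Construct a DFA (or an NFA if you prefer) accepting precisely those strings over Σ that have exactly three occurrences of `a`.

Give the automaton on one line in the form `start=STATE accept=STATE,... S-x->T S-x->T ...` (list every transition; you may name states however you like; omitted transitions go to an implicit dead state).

Only the number of `a`s matters, and only up to 4. Make a chain q0 → q1 → q2 → q3 → q4 advanced by each `a` (with q4 absorbing); every other symbol self-loops. The accepting set is {q3}.
        a   b   c  
>  q0   q1  q0  q0 
   q1   q2  q1  q1 
   q2   q3  q2  q2 
 * q3   q4  q3  q3 
   q4   q4  q4  q4 
(> = start, * = accepting)

start=q0 accept=q3 q0-a->q1 q0-b->q0 q0-c->q0 q1-a->q2 q1-b->q1 q1-c->q1 q2-a->q3 q2-b->q2 q2-c->q2 q3-a->q4 q3-b->q3 q3-c->q3 q4-a->q4 q4-b->q4 q4-c->q4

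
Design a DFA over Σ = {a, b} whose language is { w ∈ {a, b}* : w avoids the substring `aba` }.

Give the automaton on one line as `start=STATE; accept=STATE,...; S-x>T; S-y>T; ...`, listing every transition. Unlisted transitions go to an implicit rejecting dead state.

Track partial matches of the forbidden pattern `aba`. State q3 is a dead state reached once `aba` has occurred; every other state accepts. q0 means no part of `aba` is currently matched.
With 4 states:
        a   b  
>* q0   q1  q0 
 * q1   q1  q2 
 * q2   q3  q0 
   q3   q3  q3 
(> = start, * = accepting)

start=q0; accept=q0,q1,q2; q0-a>q1; q0-b>q0; q1-a>q1; q1-b>q2; q2-a>q3; q2-b>q0; q3-a>q3; q3-b>q3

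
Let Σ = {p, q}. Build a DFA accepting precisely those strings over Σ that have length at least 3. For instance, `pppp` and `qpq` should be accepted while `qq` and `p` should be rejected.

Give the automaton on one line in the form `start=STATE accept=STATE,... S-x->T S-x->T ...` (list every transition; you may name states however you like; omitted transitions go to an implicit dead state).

start=A accept=D,E A-p->B A-q->B B-p->C B-q->C C-p->D C-q->D D-p->E D-q->E E-p->E E-q->E

We only need to distinguish lengths 0, 1, …, 3, and '>3'. Chain A → B → C → D → E on every symbol, with E looping. Accepting states: {D, E}.
With 5 states:
       p  q 
>  A   B  B 
   B   C  C 
   C   D  D 
 * D   E  E 
 * E   E  E 
(> = start, * = accepting)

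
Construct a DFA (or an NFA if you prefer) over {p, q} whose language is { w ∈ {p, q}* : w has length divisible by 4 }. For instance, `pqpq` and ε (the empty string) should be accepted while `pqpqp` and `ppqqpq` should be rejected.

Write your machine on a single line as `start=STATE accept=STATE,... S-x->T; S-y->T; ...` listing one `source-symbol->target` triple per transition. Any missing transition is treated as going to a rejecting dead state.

Count input length modulo 4: every symbol advances one step around the cycle S0 → S1 → S2 → S3 → S0. Accept at S0.
A 4-state machine:
        p   q  
>* S0   S1  S1 
   S1   S2  S2 
   S2   S3  S3 
   S3   S0  S0 
(> = start, * = accepting)

start=S0; accept=S0; S0-p->S1; S0-q->S1; S1-p->S2; S1-q->S2; S2-p->S3; S2-q->S3; S3-p->S0; S3-q->S0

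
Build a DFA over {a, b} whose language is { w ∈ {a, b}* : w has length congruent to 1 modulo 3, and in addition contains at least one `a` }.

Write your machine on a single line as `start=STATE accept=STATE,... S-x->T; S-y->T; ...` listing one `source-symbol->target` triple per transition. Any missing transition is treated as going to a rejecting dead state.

Run two small machines in parallel and take their product. One (3 states) tracks the input length modulo 3; the other (3 states) tracks the count of `a`s, saturating at 2. Each combined state is a pair, one component from each; accept when both components accept. Minimizing collapses redundant product states.
A 6-state machine:
        a   b  
>  q0   q1  q2 
 * q1   q3  q3 
   q2   q3  q4 
   q3   q5  q5 
   q4   q5  q0 
   q5   q1  q1 
(> = start, * = accepting)

start=q0; accept=q1; q0-a->q1; q0-b->q2; q1-a->q3; q1-b->q3; q2-a->q3; q2-b->q4; q3-a->q5; q3-b->q5; q4-a->q5; q4-b->q0; q5-a->q1; q5-b->q1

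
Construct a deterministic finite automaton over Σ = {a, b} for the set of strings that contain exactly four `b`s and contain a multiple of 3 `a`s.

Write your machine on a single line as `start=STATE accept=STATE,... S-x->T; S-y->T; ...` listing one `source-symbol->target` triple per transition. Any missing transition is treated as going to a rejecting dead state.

Build one automaton per condition and run them in lockstep. One (6 states) tracks the count of `b`s, saturating at 5; the other (3 states) tracks the count of `a`s modulo 3. Each combined state is a pair, one component from each; accept when both components accept. Equivalent product states are then merged.
With 16 states:
          a    b  
>  S0     S1   S2 
   S1     S3   S4 
   S2     S4   S5 
   S3     S0   S6 
   S4     S6   S7 
   S5     S7   S8 
   S6     S2   S9 
   S7     S9  S10 
   S8    S10  S11 
   S9     S5  S12 
   S10   S12  S13 
 * S11   S13  S14 
   S12    S8  S15 
   S13   S15  S14 
   S14   S14  S14 
   S15   S11  S14 
(> = start, * = accepting)

start=S0; accept=S11; S0-a->S1; S0-b->S2; S1-a->S3; S1-b->S4; S2-a->S4; S2-b->S5; S3-a->S0; S3-b->S6; S4-a->S6; S4-b->S7; S5-a->S7; S5-b->S8; S6-a->S2; S6-b->S9; S7-a->S9; S7-b->S10; S8-a->S10; S8-b->S11; S9-a->S5; S9-b->S12; S10-a->S12; S10-b->S13; S11-a->S13; S11-b->S14; S12-a->S8; S12-b->S15; S13-a->S15; S13-b->S14; S14-a->S14; S14-b->S14; S15-a->S11; S15-b->S14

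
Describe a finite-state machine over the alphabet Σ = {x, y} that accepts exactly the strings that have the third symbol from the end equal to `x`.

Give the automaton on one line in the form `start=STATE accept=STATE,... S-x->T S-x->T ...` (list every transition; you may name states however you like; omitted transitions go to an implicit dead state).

start=A accept=H,I,J,K A-x->B A-y->C B-x->D B-y->E C-x->F C-y->G D-x->H D-y->I E-x->J E-y->K F-x->L F-y->M G-x->N G-y->O H-x->H H-y->I I-x->J I-y->K J-x->L J-y->M K-x->N K-y->O L-x->H L-y->I M-x->J M-y->K N-x->L N-y->M O-x->N O-y->O

A DFA must remember the last 3 symbols (since which symbol is third-to-last isn't known until the input ends). Use one state per possible window of the last ≤3 symbols; accept from those whose window starts with `x`.
A 15-state machine:
       x  y 
>  A   B  C 
   B   D  E 
   C   F  G 
   D   H  I 
   E   J  K 
   F   L  M 
   G   N  O 
 * H   H  I 
 * I   J  K 
 * J   L  M 
 * K   N  O 
   L   H  I 
   M   J  K 
   N   L  M 
   O   N  O 
(> = start, * = accepting)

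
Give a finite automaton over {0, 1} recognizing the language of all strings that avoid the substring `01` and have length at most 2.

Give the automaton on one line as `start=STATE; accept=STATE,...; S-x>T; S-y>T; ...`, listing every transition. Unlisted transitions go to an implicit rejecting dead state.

start=q0; accept=q0,q1,q2,q3,q5; q0-0>q1; q0-1>q2; q1-0>q3; q1-1>q4; q2-0>q3; q2-1>q5; q3-0>q6; q3-1>q7; q4-0>q7; q4-1>q7; q5-0>q6; q5-1>q8; q6-0>q6; q6-1>q7; q7-0>q7; q7-1>q7; q8-0>q6; q8-1>q8

Build one automaton per condition and run them in lockstep. The first has 3 states tracking partial matches of the forbidden pattern `01`; the second has 4 states tracking the input length, saturating at 3. A product state is a pair (one from each), accepting exactly when both do.
9 states suffice.
        0   1  
>* q0   q1  q2 
 * q1   q3  q4 
 * q2   q3  q5 
 * q3   q6  q7 
   q4   q7  q7 
 * q5   q6  q8 
   q6   q6  q7 
   q7   q7  q7 
   q8   q6  q8 
(> = start, * = accepting)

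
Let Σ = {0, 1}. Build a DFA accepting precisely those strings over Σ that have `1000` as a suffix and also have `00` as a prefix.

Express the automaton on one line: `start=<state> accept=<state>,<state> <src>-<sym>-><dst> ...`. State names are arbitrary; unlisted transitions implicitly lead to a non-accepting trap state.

Handle the two conditions separately and then intersect. The first has 5 states tracking how much of the suffix `1000` has currently been matched; the second has 4 states tracking whether the input so far still matches the prefix `00`. A product state is a pair (one from each), accepting exactly when both do.
With 12 states:
          0    1  
>  q0     q1   q2 
   q1     q3   q2 
   q2     q4   q2 
   q3     q3   q5 
   q4     q6   q2 
   q5     q7   q5 
   q6     q8   q2 
   q7     q9   q5 
   q8    q10   q2 
   q9    q11   q5 
   q10   q10   q2 
 * q11    q3   q5 
(> = start, * = accepting)

start=q0 accept=q11 q0-0->q1 q0-1->q2 q1-0->q3 q1-1->q2 q2-0->q4 q2-1->q2 q3-0->q3 q3-1->q5 q4-0->q6 q4-1->q2 q5-0->q7 q5-1->q5 q6-0->q8 q6-1->q2 q7-0->q9 q7-1->q5 q8-0->q10 q8-1->q2 q9-0->q11 q9-1->q5 q10-0->q10 q10-1->q2 q11-0->q3 q11-1->q5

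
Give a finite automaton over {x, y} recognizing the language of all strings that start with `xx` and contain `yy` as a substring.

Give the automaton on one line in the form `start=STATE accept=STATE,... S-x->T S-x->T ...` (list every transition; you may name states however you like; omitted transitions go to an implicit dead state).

start=S0 accept=S5 S0-x->S1 S0-y->S2 S1-x->S3 S1-y->S2 S2-x->S2 S2-y->S2 S3-x->S3 S3-y->S4 S4-x->S3 S4-y->S5 S5-x->S5 S5-y->S5

Build one automaton per condition and run them in lockstep. The first has 4 states tracking whether the input so far still matches the prefix `xx`; the second has 3 states tracking whether and how much of `yy` has been seen. A product state is a pair (one from each), accepting exactly when both do. Equivalent product states are then merged.
        x   y  
>  S0   S1  S2 
   S1   S3  S2 
   S2   S2  S2 
   S3   S3  S4 
   S4   S3  S5 
 * S5   S5  S5 
(> = start, * = accepting)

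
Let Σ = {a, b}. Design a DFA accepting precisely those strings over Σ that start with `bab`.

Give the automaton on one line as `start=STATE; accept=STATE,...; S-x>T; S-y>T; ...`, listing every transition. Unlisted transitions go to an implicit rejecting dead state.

start=S0; accept=S3; S0-a>S4; S0-b>S1; S1-a>S2; S1-b>S4; S2-a>S4; S2-b>S3; S3-a>S3; S3-b>S3; S4-a>S4; S4-b>S4

Check the first 3 symbols one by one: S0 through S2 record how many have matched `bab` so far; any wrong symbol goes to the dead state S4. After all 3 match we enter the accepting sink S3.
5 states suffice.
        a   b  
>  S0   S4  S1 
   S1   S2  S4 
   S2   S4  S3 
 * S3   S3  S3 
   S4   S4  S4 
(> = start, * = accepting)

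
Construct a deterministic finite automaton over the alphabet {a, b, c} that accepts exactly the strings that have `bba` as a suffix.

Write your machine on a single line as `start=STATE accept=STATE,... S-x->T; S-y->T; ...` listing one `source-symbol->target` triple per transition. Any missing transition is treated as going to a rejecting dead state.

Remember how much of `bba` the current input suffix matches. State q0 means no match yet; q1 means the last symbol is `b`; q2 means the last 2 symbols are `bb`; q3 means the last 3 symbols are `bba`. Only q3 accepts. On a mismatch, fall back to the longest proper suffix that is still a prefix of `bba`.
4 states suffice.
        a   b   c  
>  q0   q0  q1  q0 
   q1   q0  q2  q0 
   q2   q3  q2  q0 
 * q3   q0  q1  q0 
(> = start, * = accepting)

start=q0; accept=q3; q0-a->q0; q0-b->q1; q0-c->q0; q1-a->q0; q1-b->q2; q1-c->q0; q2-a->q3; q2-b->q2; q2-c->q0; q3-a->q0; q3-b->q1; q3-c->q0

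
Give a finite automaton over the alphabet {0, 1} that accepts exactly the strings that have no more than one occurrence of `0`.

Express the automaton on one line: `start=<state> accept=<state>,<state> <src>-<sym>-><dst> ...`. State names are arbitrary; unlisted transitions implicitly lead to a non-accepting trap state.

Count `0`s, saturating at 2: state A means no `0` yet, B means one `0` seen, C means more than one. Each `0` increments (capped at C); other symbols loop. Accept from {A, B}.
3 states suffice.
       0  1 
>* A   B  A 
 * B   C  B 
   C   C  C 
(> = start, * = accepting)

start=A accept=A,B A-0->B A-1->A B-0->C B-1->B C-0->C C-1->C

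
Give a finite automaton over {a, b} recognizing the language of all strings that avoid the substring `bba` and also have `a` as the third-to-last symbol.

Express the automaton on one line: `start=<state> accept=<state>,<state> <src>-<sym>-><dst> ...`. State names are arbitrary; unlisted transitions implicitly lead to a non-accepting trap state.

start=q0 accept=q6,q7,q8,q9 q0-a->q1 q0-b->q2 q1-a->q3 q1-b->q4 q2-a->q1 q2-b->q5 q3-a->q6 q3-b->q7 q4-a->q8 q4-b->q9 q5-a->q5 q5-b->q5 q6-a->q6 q6-b->q7 q7-a->q8 q7-b->q9 q8-a->q3 q8-b->q4 q9-a->q5 q9-b->q5

Handle the two conditions separately and then intersect. One (4 states) tracks partial matches of the forbidden pattern `bba`; the other (15 states) tracks the last 3 symbols read. Each combined state is a pair, one component from each; accept when both components accept. After merging equivalent states the machine shrinks.
A 10-state machine:
        a   b  
>  q0   q1  q2 
   q1   q3  q4 
   q2   q1  q5 
   q3   q6  q7 
   q4   q8  q9 
   q5   q5  q5 
 * q6   q6  q7 
 * q7   q8  q9 
 * q8   q3  q4 
 * q9   q5  q5 
(> = start, * = accepting)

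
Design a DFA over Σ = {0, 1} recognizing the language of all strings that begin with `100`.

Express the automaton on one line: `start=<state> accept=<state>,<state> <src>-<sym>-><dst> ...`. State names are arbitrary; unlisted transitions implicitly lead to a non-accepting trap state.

Walk along `100` while the input agrees: from q0 take `1` to q1, and so on. Any deviation drops to the rejecting sink q4. Once q3 is reached the prefix is confirmed and every continuation is accepted.
5 states suffice.
        0   1  
>  q0   q4  q1 
   q1   q2  q4 
   q2   q3  q4 
 * q3   q3  q3 
   q4   q4  q4 
(> = start, * = accepting)

start=q0 accept=q3 q0-0->q4 q0-1->q1 q1-0->q2 q1-1->q4 q2-0->q3 q2-1->q4 q3-0->q3 q3-1->q3 q4-0->q4 q4-1->q4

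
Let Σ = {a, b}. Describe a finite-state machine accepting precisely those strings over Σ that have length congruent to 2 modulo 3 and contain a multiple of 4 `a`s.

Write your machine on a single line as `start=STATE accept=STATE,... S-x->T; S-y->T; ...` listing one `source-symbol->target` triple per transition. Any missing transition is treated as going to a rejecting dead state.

start=q0; accept=q5; q0-a->q1; q0-b->q2; q1-a->q3; q1-b->q4; q2-a->q4; q2-b->q5; q3-a->q6; q3-b->q7; q4-a->q7; q4-b->q8; q5-a->q8; q5-b->q0; q6-a->q2; q6-b->q9; q7-a->q9; q7-b->q10; q8-a->q10; q8-b->q1; q9-a->q5; q9-b->q11; q10-a->q11; q10-b->q3; q11-a->q0; q11-b->q6

Run two small machines in parallel and take their product. One (3 states) tracks the input length modulo 3; the other (4 states) tracks the count of `a`s modulo 4. Each combined state is a pair, one component from each; accept when both components accept.
With 12 states:
          a    b  
>  q0     q1   q2 
   q1     q3   q4 
   q2     q4   q5 
   q3     q6   q7 
   q4     q7   q8 
 * q5     q8   q0 
   q6     q2   q9 
   q7     q9  q10 
   q8    q10   q1 
   q9     q5  q11 
   q10   q11   q3 
   q11    q0   q6 
(> = start, * = accepting)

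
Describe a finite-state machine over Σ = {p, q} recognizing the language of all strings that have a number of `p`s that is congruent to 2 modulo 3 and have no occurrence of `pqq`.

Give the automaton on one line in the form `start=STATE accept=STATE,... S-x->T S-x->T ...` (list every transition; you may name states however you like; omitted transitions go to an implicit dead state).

start=s0 accept=s2,s5 s0-p->s1 s0-q->s0 s1-p->s2 s1-q->s3 s2-p->s4 s2-q->s5 s3-p->s2 s3-q->s6 s4-p->s1 s4-q->s7 s5-p->s4 s5-q->s8 s6-p->s8 s6-q->s6 s7-p->s1 s7-q->s9 s8-p->s9 s8-q->s8 s9-p->s6 s9-q->s9

Handle the two conditions separately and then intersect. One (3 states) tracks the count of `p`s modulo 3; the other (4 states) tracks partial matches of the forbidden pattern `pqq`. Each combined state is a pair, one component from each; accept when both components accept.
        p   q  
>  s0   s1  s0 
   s1   s2  s3 
 * s2   s4  s5 
   s3   s2  s6 
   s4   s1  s7 
 * s5   s4  s8 
   s6   s8  s6 
   s7   s1  s9 
   s8   s9  s8 
   s9   s6  s9 
(> = start, * = accepting)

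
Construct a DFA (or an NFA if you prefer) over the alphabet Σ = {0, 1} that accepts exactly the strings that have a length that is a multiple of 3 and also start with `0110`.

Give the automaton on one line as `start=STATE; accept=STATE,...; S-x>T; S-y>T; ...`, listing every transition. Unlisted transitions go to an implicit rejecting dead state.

start=q0; accept=q7; q0-0>q1; q0-1>q2; q1-0>q2; q1-1>q3; q2-0>q2; q2-1>q2; q3-0>q2; q3-1>q4; q4-0>q5; q4-1>q2; q5-0>q6; q5-1>q6; q6-0>q7; q6-1>q7; q7-0>q5; q7-1>q5

Build one automaton per condition and run them in lockstep. The first has 3 states tracking the input length modulo 3; the second has 6 states tracking whether the input so far still matches the prefix `0110`. A product state is a pair (one from each), accepting exactly when both do. Equivalent product states are then merged.
An 8-state machine:
        0   1  
>  q0   q1  q2 
   q1   q2  q3 
   q2   q2  q2 
   q3   q2  q4 
   q4   q5  q2 
   q5   q6  q6 
   q6   q7  q7 
 * q7   q5  q5 
(> = start, * = accepting)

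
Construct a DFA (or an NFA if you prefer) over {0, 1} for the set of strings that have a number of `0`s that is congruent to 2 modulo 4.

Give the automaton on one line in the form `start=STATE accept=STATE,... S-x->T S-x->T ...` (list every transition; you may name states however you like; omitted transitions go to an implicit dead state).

start=s0 accept=s2 s0-0->s1 s0-1->s0 s1-0->s2 s1-1->s1 s2-0->s3 s2-1->s2 s3-0->s0 s3-1->s3

The only thing that matters is how many `0`s have appeared, reduced mod 4. Use one state per residue: s0 for 0, …, s3 for 3. Reading `0` moves to the next residue; anything else stays put. s2 is accepting.
A 4-state machine:
        0   1  
>  s0   s1  s0 
   s1   s2  s1 
 * s2   s3  s2 
   s3   s0  s3 
(> = start, * = accepting)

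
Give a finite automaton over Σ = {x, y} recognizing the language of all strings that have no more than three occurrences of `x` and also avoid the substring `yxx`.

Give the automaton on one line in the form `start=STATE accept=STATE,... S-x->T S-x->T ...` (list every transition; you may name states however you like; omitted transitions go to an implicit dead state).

start=A accept=A,B,C,D,E,F,G,H,I,L,M A-x->B A-y->C B-x->D B-y->E C-x->F C-y->C D-x->G D-y->H E-x->I E-y->E F-x->J F-y->E G-x->K G-y->L H-x->M H-y->H I-x->N I-y->H J-x->N J-y->J K-x->K K-y->O L-x->P L-y->L M-x->Q M-y->L N-x->Q N-y->N O-x->P O-y->O P-x->Q P-y->O Q-x->Q Q-y->Q

Build one automaton per condition and run them in lockstep. One (5 states) tracks the count of `x`s, saturating at 4; the other (4 states) tracks partial matches of the forbidden pattern `yxx`. Each combined state is a pair, one component from each; accept when both components accept.
17 states suffice.
       x  y 
>* A   B  C 
 * B   D  E 
 * C   F  C 
 * D   G  H 
 * E   I  E 
 * F   J  E 
 * G   K  L 
 * H   M  H 
 * I   N  H 
   J   N  J 
   K   K  O 
 * L   P  L 
 * M   Q  L 
   N   Q  N 
   O   P  O 
   P   Q  O 
   Q   Q  Q 
(> = start, * = accepting)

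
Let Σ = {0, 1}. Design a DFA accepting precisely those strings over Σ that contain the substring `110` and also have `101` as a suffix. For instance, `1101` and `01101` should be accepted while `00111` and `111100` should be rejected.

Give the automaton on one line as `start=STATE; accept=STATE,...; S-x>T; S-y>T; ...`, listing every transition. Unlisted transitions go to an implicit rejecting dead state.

Run two small machines in parallel and take their product. The first has 4 states tracking whether and how much of `110` has been seen; the second has 4 states tracking how much of the suffix `101` has currently been matched. A product state is a pair (one from each), accepting exactly when both do. After merging equivalent states the machine shrinks.
       0  1 
>  A   A  B 
   B   A  C 
   C   D  C 
   D   E  F 
   E   E  C 
 * F   D  C 
(> = start, * = accepting)

start=A; accept=F; A-0>A; A-1>B; B-0>A; B-1>C; C-0>D; C-1>C; D-0>E; D-1>F; E-0>E; E-1>C; F-0>D; F-1>C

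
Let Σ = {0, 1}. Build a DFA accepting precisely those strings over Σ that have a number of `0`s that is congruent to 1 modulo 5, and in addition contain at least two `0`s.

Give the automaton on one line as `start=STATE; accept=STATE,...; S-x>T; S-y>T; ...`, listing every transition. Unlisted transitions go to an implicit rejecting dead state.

start=s0; accept=s6; s0-0>s1; s0-1>s0; s1-0>s2; s1-1>s1; s2-0>s3; s2-1>s2; s3-0>s4; s3-1>s3; s4-0>s5; s4-1>s4; s5-0>s6; s5-1>s5; s6-0>s7; s6-1>s6; s7-0>s3; s7-1>s7

Build one automaton per condition and run them in lockstep. The first has 5 states tracking the count of `0`s modulo 5; the second has 4 states tracking the count of `0`s, saturating at 3. A product state is a pair (one from each), accepting exactly when both do.
8 states suffice.
        0   1  
>  s0   s1  s0 
   s1   s2  s1 
   s2   s3  s2 
   s3   s4  s3 
   s4   s5  s4 
   s5   s6  s5 
 * s6   s7  s6 
   s7   s3  s7 
(> = start, * = accepting)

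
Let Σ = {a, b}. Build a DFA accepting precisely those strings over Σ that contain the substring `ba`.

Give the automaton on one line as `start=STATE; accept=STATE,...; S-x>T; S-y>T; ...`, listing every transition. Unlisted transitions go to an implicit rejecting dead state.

start=q0; accept=q2; q0-a>q0; q0-b>q1; q1-a>q2; q1-b>q1; q2-a>q2; q2-b>q2

Track how much of `ba` has been matched so far: state q0 is no progress, q2 is the absorbing accept state reached once `ba` has occurred. Intermediate states record partial matches; on a mismatch, fall back to the longest reusable overlap.
With 3 states:
        a   b  
>  q0   q0  q1 
   q1   q2  q1 
 * q2   q2  q2 
(> = start, * = accepting)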